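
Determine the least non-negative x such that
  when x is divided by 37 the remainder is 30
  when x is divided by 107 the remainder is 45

From x ≡ 30 (mod 37) write x = 30 + 37t. Substituting into x ≡ 45 (mod 107) gives 37t ≡ 15 (mod 107), and since 37⁻¹ ≡ 81 (mod 107), t ≡ 38. Hence x ≡ 30 + 37·38 = 1436 (mod 3959).

1436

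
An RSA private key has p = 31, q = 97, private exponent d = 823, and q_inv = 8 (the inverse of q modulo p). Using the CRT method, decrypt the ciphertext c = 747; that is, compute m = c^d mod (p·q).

1977

d_p = d mod (p−1) = 823 mod 30 = 13; d_q = d mod (q−1) = 55.
m₁ = c^(d_p) mod p: c ≡ 3 (mod 31), and 3^13 mod 31 = 24.
m₂ = c^(d_q) mod q: c ≡ 68 (mod 97), and 68^55 mod 97 = 37.
h = q_inv·(m₁ − m₂) mod p = 8·(24 − 37) mod 31 = 20.
m = m₂ + h·q = 37 + 20·97 = 1977.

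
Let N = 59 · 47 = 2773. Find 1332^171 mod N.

1540

Mod 59: 1332 ≡ 34; by Fermat, exponent reduces to 171 mod 58 = 55; 34^55 ≡ 6 (mod 59).
Mod 47: 1332 ≡ 16; by Fermat, exponent reduces to 171 mod 46 = 33; 16^33 ≡ 36 (mod 47).
Combine by CRT: x ≡ 6 (mod 59), x ≡ 36 (mod 47) ⇒ x ≡ 1540 (mod 2773).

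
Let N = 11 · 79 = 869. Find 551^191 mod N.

232

Mod 11: 551 ≡ 1; by Fermat, exponent reduces to 191 mod 10 = 1; 1^1 ≡ 1 (mod 11).
Mod 79: 551 ≡ 77; by Fermat, exponent reduces to 191 mod 78 = 35; 77^35 ≡ 74 (mod 79).
Combine by CRT: x ≡ 1 (mod 11), x ≡ 74 (mod 79) ⇒ x ≡ 232 (mod 869).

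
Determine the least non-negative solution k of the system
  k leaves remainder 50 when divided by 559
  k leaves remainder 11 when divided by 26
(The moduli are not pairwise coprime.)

gcd(559, 26) = 13 and 13 | (11 − 50), so the pair is consistent; merging gives k ≡ 609 (mod 1118), where 1118 = lcm(559, 26).
The solution is unique modulo lcm(559, 26) = 1118.

609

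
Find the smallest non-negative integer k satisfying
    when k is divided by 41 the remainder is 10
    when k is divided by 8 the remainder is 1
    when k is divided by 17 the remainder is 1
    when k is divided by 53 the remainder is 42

The moduli are pairwise coprime; N = 41·8·17·53 = 295528.
N/41 = 7208; 7208 ≡ 33 (mod 41); 33·5 ≡ 1, so inverse 5.
N/8 = 36941; 36941 ≡ 5 (mod 8); 5·5 ≡ 1, so inverse 5.
N/17 = 17384; 17384 ≡ 10 (mod 17); 10·12 ≡ 1, so inverse 12.
N/53 = 5576; 5576 ≡ 11 (mod 53); 11·29 ≡ 1, so inverse 29.
k ≡ 10·7208·5 + 1·36941·5 + 1·17384·12 + 42·5576·29 = 7545281.
7545281 mod 295528 = 157081.

157081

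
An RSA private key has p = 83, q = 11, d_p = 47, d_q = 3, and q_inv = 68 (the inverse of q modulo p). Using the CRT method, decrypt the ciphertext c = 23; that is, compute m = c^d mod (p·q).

m₁ = c^(d_p) mod p: c ≡ 23 (mod 83), and 23^47 mod 83 = 77.
m₂ = c^(d_q) mod q: c ≡ 1 (mod 11), and 1^3 mod 11 = 1.
h = q_inv·(m₁ − m₂) mod p = 68·(77 − 1) mod 83 = 22.
m = m₂ + h·q = 1 + 22·11 = 243.

243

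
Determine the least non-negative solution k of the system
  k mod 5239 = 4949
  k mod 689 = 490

183075

Combine the congruences pairwise.
gcd(5239, 689) = 13 and 13 | (490 − 4949), so the pair is consistent; merging gives k ≡ 183075 (mod 277667), where 277667 = lcm(5239, 689).
The solution is unique modulo lcm(5239, 689) = 277667.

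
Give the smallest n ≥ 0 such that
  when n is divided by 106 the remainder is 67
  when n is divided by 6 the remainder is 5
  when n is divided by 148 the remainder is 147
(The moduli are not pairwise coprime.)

6215

Combine the congruences pairwise.
gcd(106, 6) = 2 and 2 | (5 − 67), so the pair is consistent; merging gives n ≡ 173 (mod 318), where 318 = lcm(106, 6).
gcd(318, 148) = 2 and 2 | (147 − 173), so the pair is consistent; merging gives n ≡ 6215 (mod 23532), where 23532 = lcm(318, 148).
The solution is unique modulo lcm(106, 6, 148) = 23532.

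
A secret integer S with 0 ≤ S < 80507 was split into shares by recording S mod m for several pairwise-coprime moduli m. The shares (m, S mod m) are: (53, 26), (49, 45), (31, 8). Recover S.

65852

From S ≡ 26 (mod 53) write S = 26 + 53t. Substituting into S ≡ 45 (mod 49) gives 53t ≡ 19 (mod 49), and since 4⁻¹ ≡ 37 (mod 49), t ≡ 17. Hence S ≡ 26 + 53·17 = 927 (mod 2597).
From S ≡ 927 (mod 2597) write S = 927 + 2597t. Substituting into S ≡ 8 (mod 31) gives 2597t ≡ 11 (mod 31), and since 24⁻¹ ≡ 22 (mod 31), t ≡ 25. Hence S ≡ 927 + 2597·25 = 65852 (mod 80507).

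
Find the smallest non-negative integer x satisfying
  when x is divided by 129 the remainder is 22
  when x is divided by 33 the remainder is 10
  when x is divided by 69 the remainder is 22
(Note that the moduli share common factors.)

Combine the congruences pairwise.
gcd(129, 33) = 3 and 3 | (10 − 22), so the pair is consistent; merging gives x ≡ 538 (mod 1419), where 1419 = lcm(129, 33).
gcd(1419, 69) = 3 and 3 | (22 − 538), so the pair is consistent; merging gives x ≡ 11890 (mod 32637), where 32637 = lcm(1419, 69).
The solution is unique modulo lcm(129, 33, 69) = 32637.

11890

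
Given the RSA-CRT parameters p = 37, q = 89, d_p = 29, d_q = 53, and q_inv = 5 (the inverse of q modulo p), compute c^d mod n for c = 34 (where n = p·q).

m₁ = c^(d_p) mod p: c ≡ 34 (mod 37), and 34^29 mod 37 = 9.
m₂ = c^(d_q) mod q: c ≡ 34 (mod 89), and 34^53 mod 89 = 34.
h = q_inv·(m₁ − m₂) mod p = 5·(9 − 34) mod 37 = 23.
m = m₂ + h·q = 34 + 23·89 = 2081.

2081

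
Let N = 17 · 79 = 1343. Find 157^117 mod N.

157

Mod 17: 157 ≡ 4; by Fermat, exponent reduces to 117 mod 16 = 5; 4^5 ≡ 4 (mod 17).
Mod 79: 157 ≡ 78; by Fermat, exponent reduces to 117 mod 78 = 39; 78^39 ≡ 78 (mod 79).
Combine by CRT: x ≡ 4 (mod 17), x ≡ 78 (mod 79) ⇒ x ≡ 157 (mod 1343).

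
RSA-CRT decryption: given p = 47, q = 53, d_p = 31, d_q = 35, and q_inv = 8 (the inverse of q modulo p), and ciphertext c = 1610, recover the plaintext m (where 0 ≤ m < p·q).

504

m₁ = c^(d_p) mod p: c ≡ 12 (mod 47), and 12^31 mod 47 = 34.
m₂ = c^(d_q) mod q: c ≡ 20 (mod 53), and 20^35 mod 53 = 27.
h = q_inv·(m₁ − m₂) mod p = 8·(34 − 27) mod 47 = 9.
m = m₂ + h·q = 27 + 9·53 = 504.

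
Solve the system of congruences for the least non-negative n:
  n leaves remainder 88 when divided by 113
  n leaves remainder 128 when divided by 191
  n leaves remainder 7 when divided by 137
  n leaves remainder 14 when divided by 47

From n ≡ 88 (mod 113) write n = 88 + 113t. Substituting into n ≡ 128 (mod 191) gives 113t ≡ 40 (mod 191), and since 113⁻¹ ≡ 71 (mod 191), t ≡ 166. Hence n ≡ 88 + 113·166 = 18846 (mod 21583).
From n ≡ 18846 (mod 21583) write n = 18846 + 21583t. Substituting into n ≡ 7 (mod 137) gives 21583t ≡ 67 (mod 137), and since 74⁻¹ ≡ 50 (mod 137), t ≡ 62. Hence n ≡ 18846 + 21583·62 = 1356992 (mod 2956871).
From n ≡ 1356992 (mod 2956871) write n = 1356992 + 2956871t. Substituting into n ≡ 14 (mod 47) gives 2956871t ≡ 6 (mod 47), and since 7⁻¹ ≡ 27 (mod 47), t ≡ 21. Hence n ≡ 1356992 + 2956871·21 = 63451283 (mod 138972937).

63451283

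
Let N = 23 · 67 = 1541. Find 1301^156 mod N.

Mod 23: 1301 ≡ 13; by Fermat, exponent reduces to 156 mod 22 = 2; 13^2 ≡ 8 (mod 23).
Mod 67: 1301 ≡ 28; by Fermat, exponent reduces to 156 mod 66 = 24; 28^24 ≡ 64 (mod 67).
Combine by CRT: x ≡ 8 (mod 23), x ≡ 64 (mod 67) ⇒ x ≡ 399 (mod 1541).

399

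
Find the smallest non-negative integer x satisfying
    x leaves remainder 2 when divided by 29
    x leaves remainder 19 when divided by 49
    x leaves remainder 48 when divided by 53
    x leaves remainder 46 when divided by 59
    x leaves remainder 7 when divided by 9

2524597

From x ≡ 2 (mod 29) write x = 2 + 29t. Substituting into x ≡ 19 (mod 49) gives 29t ≡ 17 (mod 49), and since 29⁻¹ ≡ 22 (mod 49), t ≡ 31. Hence x ≡ 2 + 29·31 = 901 (mod 1421).
From x ≡ 901 (mod 1421) write x = 901 + 1421t. Substituting into x ≡ 48 (mod 53) gives 1421t ≡ 48 (mod 53), and since 43⁻¹ ≡ 37 (mod 53), t ≡ 27. Hence x ≡ 901 + 1421·27 = 39268 (mod 75313).
From x ≡ 39268 (mod 75313) write x = 39268 + 75313t. Substituting into x ≡ 46 (mod 59) gives 75313t ≡ 13 (mod 59), and since 29⁻¹ ≡ 57 (mod 59), t ≡ 33. Hence x ≡ 39268 + 75313·33 = 2524597 (mod 4443467).
From x ≡ 2524597 (mod 4443467) write x = 2524597 + 4443467t. Substituting into x ≡ 7 (mod 9) gives 4443467t ≡ 0 (mod 9), and since 5⁻¹ ≡ 2 (mod 9), t ≡ 0. Hence x ≡ 2524597 + 4443467·0 = 2524597 (mod 39991203).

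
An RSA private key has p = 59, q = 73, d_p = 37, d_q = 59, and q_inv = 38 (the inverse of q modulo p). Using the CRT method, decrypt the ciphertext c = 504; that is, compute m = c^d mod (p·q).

2284

m₁ = c^(d_p) mod p: c ≡ 32 (mod 59), and 32^37 mod 59 = 42.
m₂ = c^(d_q) mod q: c ≡ 66 (mod 73), and 66^59 mod 73 = 21.
h = q_inv·(m₁ − m₂) mod p = 38·(42 − 21) mod 59 = 31.
m = m₂ + h·q = 21 + 31·73 = 2284.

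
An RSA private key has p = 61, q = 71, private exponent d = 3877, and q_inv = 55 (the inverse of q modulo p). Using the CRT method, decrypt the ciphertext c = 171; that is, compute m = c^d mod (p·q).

19

d_p = d mod (p−1) = 3877 mod 60 = 37; d_q = d mod (q−1) = 27.
m₁ = c^(d_p) mod p: c ≡ 49 (mod 61), and 49^37 mod 61 = 19.
m₂ = c^(d_q) mod q: c ≡ 29 (mod 71), and 29^27 mod 71 = 19.
h = q_inv·(m₁ − m₂) mod p = 55·(19 − 19) mod 61 = 0.
m = m₂ + h·q = 19 + 0·71 = 19.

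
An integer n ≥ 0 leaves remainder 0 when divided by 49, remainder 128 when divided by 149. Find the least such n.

Combine the congruences pairwise.
From n ≡ 0 (mod 49) write n = 0 + 49t. Substituting into n ≡ 128 (mod 149) gives 49t ≡ 128 (mod 149), and since 49⁻¹ ≡ 73 (mod 149), t ≡ 106. Hence n ≡ 0 + 49·106 = 5194 (mod 7301).

5194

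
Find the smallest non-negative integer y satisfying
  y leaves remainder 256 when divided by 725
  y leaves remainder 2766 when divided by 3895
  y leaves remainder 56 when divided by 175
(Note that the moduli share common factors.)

3146031

Combine the congruences pairwise.
gcd(725, 3895) = 5 and 5 | (2766 − 256), so the pair is consistent; merging gives y ≡ 322156 (mod 564775), where 564775 = lcm(725, 3895).
gcd(564775, 175) = 25 and 25 | (56 − 322156), so the pair is consistent; merging gives y ≡ 3146031 (mod 3953425), where 3953425 = lcm(564775, 175).
The solution is unique modulo lcm(725, 3895, 175) = 3953425.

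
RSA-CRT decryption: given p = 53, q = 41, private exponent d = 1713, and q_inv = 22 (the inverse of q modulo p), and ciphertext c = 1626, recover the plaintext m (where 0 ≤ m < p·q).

d_p = d mod (p−1) = 1713 mod 52 = 49; d_q = d mod (q−1) = 33.
m₁ = c^(d_p) mod p: c ≡ 36 (mod 53), and 36^49 mod 53 = 10.
m₂ = c^(d_q) mod q: c ≡ 27 (mod 41), and 27^33 mod 41 = 27.
h = q_inv·(m₁ − m₂) mod p = 22·(10 − 27) mod 53 = 50.
m = m₂ + h·q = 27 + 50·41 = 2077.

2077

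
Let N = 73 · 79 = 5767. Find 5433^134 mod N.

Mod 73: 5433 ≡ 31; by Fermat, exponent reduces to 134 mod 72 = 62; 31^62 ≡ 35 (mod 73).
Mod 79: 5433 ≡ 61; by Fermat, exponent reduces to 134 mod 78 = 56; 61^56 ≡ 64 (mod 79).
Combine by CRT: x ≡ 35 (mod 73), x ≡ 64 (mod 79) ⇒ x ≡ 4488 (mod 5767).

4488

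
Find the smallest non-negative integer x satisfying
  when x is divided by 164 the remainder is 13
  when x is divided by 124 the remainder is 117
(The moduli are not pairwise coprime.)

gcd(164, 124) = 4 and 4 | (117 − 13), so the pair is consistent; merging gives x ≡ 2473 (mod 5084), where 5084 = lcm(164, 124).
The solution is unique modulo lcm(164, 124) = 5084.

2473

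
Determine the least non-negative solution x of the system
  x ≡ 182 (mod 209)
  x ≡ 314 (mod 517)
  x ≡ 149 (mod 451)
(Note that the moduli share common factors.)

Combine the congruences pairwise.
gcd(209, 517) = 11 and 11 | (314 − 182), so the pair is consistent; merging gives x ≡ 2899 (mod 9823), where 9823 = lcm(209, 517).
gcd(9823, 451) = 11 and 11 | (149 − 2899), so the pair is consistent; merging gives x ≡ 52014 (mod 402743), where 402743 = lcm(9823, 451).
The solution is unique modulo lcm(209, 517, 451) = 402743.

52014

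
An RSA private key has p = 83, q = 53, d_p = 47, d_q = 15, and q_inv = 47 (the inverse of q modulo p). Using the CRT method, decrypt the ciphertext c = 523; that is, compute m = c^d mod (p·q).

m₁ = c^(d_p) mod p: c ≡ 25 (mod 83), and 25^47 mod 83 = 26.
m₂ = c^(d_q) mod q: c ≡ 46 (mod 53), and 46^15 mod 53 = 49.
h = q_inv·(m₁ − m₂) mod p = 47·(26 − 49) mod 83 = 81.
m = m₂ + h·q = 49 + 81·53 = 4342.

4342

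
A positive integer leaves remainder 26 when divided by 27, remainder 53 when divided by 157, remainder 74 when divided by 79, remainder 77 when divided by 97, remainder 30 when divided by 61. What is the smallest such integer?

The moduli are pairwise coprime; N = 27·157·79·97·61 = 1981490877.
N/27 = 73388551; 73388551 ≡ 13 (mod 27); 13·25 ≡ 1, so inverse 25.
N/157 = 12620961; 12620961 ≡ 45 (mod 157); 45·7 ≡ 1, so inverse 7.
N/79 = 25082163; 25082163 ≡ 58 (mod 79); 58·15 ≡ 1, so inverse 15.
N/97 = 20427741; 20427741 ≡ 26 (mod 97); 26·56 ≡ 1, so inverse 56.
N/61 = 32483457; 32483457 ≡ 42 (mod 61); 42·16 ≡ 1, so inverse 16.
x ≡ 26·73388551·25 + 53·12620961·7 + 74·25082163·15 + 77·20427741·56 + 30·32483457·16 = 183902614163.
183902614163 mod 1981490877 = 1605453479.

1605453479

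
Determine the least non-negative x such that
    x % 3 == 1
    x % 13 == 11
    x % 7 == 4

193

The moduli are pairwise coprime; N = 3·13·7 = 273.
N/3 = 91; 91 ≡ 1 (mod 3), inverse 1.
N/13 = 21; 21 ≡ 8 (mod 13); 8·5 ≡ 1, so inverse 5.
N/7 = 39; 39 ≡ 4 (mod 7); 4·2 ≡ 1, so inverse 2.
x ≡ 1·91·1 + 11·21·5 + 4·39·2 = 1558.
1558 mod 273 = 193.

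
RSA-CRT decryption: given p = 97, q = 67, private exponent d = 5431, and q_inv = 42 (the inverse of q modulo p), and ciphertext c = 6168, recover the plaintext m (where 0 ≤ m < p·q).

d_p = d mod (p−1) = 5431 mod 96 = 55; d_q = d mod (q−1) = 19.
m₁ = c^(d_p) mod p: c ≡ 57 (mod 97), and 57^55 mod 97 = 92.
m₂ = c^(d_q) mod q: c ≡ 4 (mod 67), and 4^19 mod 67 = 35.
h = q_inv·(m₁ − m₂) mod p = 42·(92 − 35) mod 97 = 66.
m = m₂ + h·q = 35 + 66·67 = 4457.

4457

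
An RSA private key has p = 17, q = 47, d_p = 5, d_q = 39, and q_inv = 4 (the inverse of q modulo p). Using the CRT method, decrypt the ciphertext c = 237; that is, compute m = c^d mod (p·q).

m₁ = c^(d_p) mod p: c ≡ 16 (mod 17), and 16^5 mod 17 = 16.
m₂ = c^(d_q) mod q: c ≡ 2 (mod 47), and 2^39 mod 47 = 18.
h = q_inv·(m₁ − m₂) mod p = 4·(16 − 18) mod 17 = 9.
m = m₂ + h·q = 18 + 9·47 = 441.

441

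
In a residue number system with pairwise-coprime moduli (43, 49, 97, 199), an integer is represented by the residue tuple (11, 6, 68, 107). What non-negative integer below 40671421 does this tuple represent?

20486759

The moduli are pairwise coprime; N = 43·49·97·199 = 40671421.
N/43 = 945847; 945847 ≡ 19 (mod 43); 19·34 ≡ 1, so inverse 34.
N/49 = 830029; 830029 ≡ 18 (mod 49); 18·30 ≡ 1, so inverse 30.
N/97 = 419293; 419293 ≡ 59 (mod 97); 59·74 ≡ 1, so inverse 74.
N/199 = 204379; 204379 ≡ 6 (mod 199); 6·166 ≡ 1, so inverse 166.
x ≡ 11·945847·34 + 6·830029·30 + 68·419293·74 + 107·204379·166 = 6243214172.
6243214172 mod 40671421 = 20486759.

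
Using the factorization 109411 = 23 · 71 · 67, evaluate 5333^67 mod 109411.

25366

Mod 23: 5333 ≡ 20; by Fermat, exponent reduces to 67 mod 22 = 1; 20^1 ≡ 20 (mod 23).
Mod 71: 5333 ≡ 8; 8^67 ≡ 19 (mod 71).
Mod 67: 5333 ≡ 40; by Fermat, exponent reduces to 67 mod 66 = 1; 40^1 ≡ 40 (mod 67).
Combine by CRT: x ≡ 20 (mod 23), x ≡ 19 (mod 71), x ≡ 40 (mod 67) ⇒ x ≡ 25366 (mod 109411).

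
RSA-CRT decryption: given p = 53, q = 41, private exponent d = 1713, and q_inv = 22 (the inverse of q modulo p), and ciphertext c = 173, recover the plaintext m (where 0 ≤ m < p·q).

870

d_p = d mod (p−1) = 1713 mod 52 = 49; d_q = d mod (q−1) = 33.
m₁ = c^(d_p) mod p: c ≡ 14 (mod 53), and 14^49 mod 53 = 22.
m₂ = c^(d_q) mod q: c ≡ 9 (mod 41), and 9^33 mod 41 = 9.
h = q_inv·(m₁ − m₂) mod p = 22·(22 − 9) mod 53 = 21.
m = m₂ + h·q = 9 + 21·41 = 870.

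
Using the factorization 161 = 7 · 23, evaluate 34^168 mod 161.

141

Mod 7: 34 ≡ 6; since 6 | 168, by Fermat 6^168 ≡ 1 (mod 7).
Mod 23: 34 ≡ 11; by Fermat, exponent reduces to 168 mod 22 = 14; 11^14 ≡ 3 (mod 23).
Combine by CRT: x ≡ 1 (mod 7), x ≡ 3 (mod 23) ⇒ x ≡ 141 (mod 161).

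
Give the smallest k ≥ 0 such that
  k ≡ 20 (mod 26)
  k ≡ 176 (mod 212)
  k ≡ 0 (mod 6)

Combine the congruences pairwise.
gcd(26, 212) = 2 and 2 | (176 − 20), so the pair is consistent; merging gives k ≡ 176 (mod 2756), where 2756 = lcm(26, 212).
gcd(2756, 6) = 2 and 2 | (0 − 176), so the pair is consistent; merging gives k ≡ 5688 (mod 8268), where 8268 = lcm(2756, 6).
The solution is unique modulo lcm(26, 212, 6) = 8268.

5688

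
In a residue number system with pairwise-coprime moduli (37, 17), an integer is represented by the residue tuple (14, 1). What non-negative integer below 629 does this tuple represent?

From x ≡ 14 (mod 37) write x = 14 + 37t. Substituting into x ≡ 1 (mod 17) gives 37t ≡ 4 (mod 17), and since 3⁻¹ ≡ 6 (mod 17), t ≡ 7. Hence x ≡ 14 + 37·7 = 273 (mod 629).

273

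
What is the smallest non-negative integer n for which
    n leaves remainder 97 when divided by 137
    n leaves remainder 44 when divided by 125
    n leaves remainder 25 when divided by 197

From n ≡ 97 (mod 137) write n = 97 + 137t. Substituting into n ≡ 44 (mod 125) gives 137t ≡ 72 (mod 125), and since 12⁻¹ ≡ 73 (mod 125), t ≡ 6. Hence n ≡ 97 + 137·6 = 919 (mod 17125).
From n ≡ 919 (mod 17125) write n = 919 + 17125t. Substituting into n ≡ 25 (mod 197) gives 17125t ≡ 91 (mod 197), and since 183⁻¹ ≡ 14 (mod 197), t ≡ 92. Hence n ≡ 919 + 17125·92 = 1576419 (mod 3373625).

1576419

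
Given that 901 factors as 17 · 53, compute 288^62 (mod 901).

Mod 17: 288 ≡ 16; by Fermat, exponent reduces to 62 mod 16 = 14; 16^14 ≡ 1 (mod 17).
Mod 53: 288 ≡ 23; by Fermat, exponent reduces to 62 mod 52 = 10; 23^10 ≡ 52 (mod 53).
Combine by CRT: x ≡ 1 (mod 17), x ≡ 52 (mod 53) ⇒ x ≡ 52 (mod 901).

52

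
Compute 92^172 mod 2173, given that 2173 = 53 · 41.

2109

Mod 53: 92 ≡ 39; by Fermat, exponent reduces to 172 mod 52 = 16; 39^16 ≡ 42 (mod 53).
Mod 41: 92 ≡ 10; by Fermat, exponent reduces to 172 mod 40 = 12; 10^12 ≡ 18 (mod 41).
Combine by CRT: x ≡ 42 (mod 53), x ≡ 18 (mod 41) ⇒ x ≡ 2109 (mod 2173).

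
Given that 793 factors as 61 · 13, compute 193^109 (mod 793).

505

Mod 61: 193 ≡ 10; by Fermat, exponent reduces to 109 mod 60 = 49; 10^49 ≡ 17 (mod 61).
Mod 13: 193 ≡ 11; by Fermat, exponent reduces to 109 mod 12 = 1; 11^1 ≡ 11 (mod 13).
Combine by CRT: x ≡ 17 (mod 61), x ≡ 11 (mod 13) ⇒ x ≡ 505 (mod 793).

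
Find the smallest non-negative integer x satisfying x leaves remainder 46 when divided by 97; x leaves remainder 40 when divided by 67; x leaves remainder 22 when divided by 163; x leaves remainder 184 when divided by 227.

Combine the congruences pairwise.
From x ≡ 46 (mod 97) write x = 46 + 97t. Substituting into x ≡ 40 (mod 67) gives 97t ≡ 61 (mod 67), and since 30⁻¹ ≡ 38 (mod 67), t ≡ 40. Hence x ≡ 46 + 97·40 = 3926 (mod 6499).
From x ≡ 3926 (mod 6499) write x = 3926 + 6499t. Substituting into x ≡ 22 (mod 163) gives 6499t ≡ 8 (mod 163), and since 142⁻¹ ≡ 31 (mod 163), t ≡ 85. Hence x ≡ 3926 + 6499·85 = 556341 (mod 1059337).
From x ≡ 556341 (mod 1059337) write x = 556341 + 1059337t. Substituting into x ≡ 184 (mod 227) gives 1059337t ≡ 220 (mod 227), and since 155⁻¹ ≡ 186 (mod 227), t ≡ 60. Hence x ≡ 556341 + 1059337·60 = 64116561 (mod 240469499).

64116561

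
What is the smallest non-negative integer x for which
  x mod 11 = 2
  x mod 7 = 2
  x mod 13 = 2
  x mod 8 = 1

7009

The moduli are pairwise coprime; N = 11·7·13·8 = 8008.
N/11 = 728; 728 ≡ 2 (mod 11); 2·6 ≡ 1, so inverse 6.
N/7 = 1144; 1144 ≡ 3 (mod 7); 3·5 ≡ 1, so inverse 5.
N/13 = 616; 616 ≡ 5 (mod 13); 5·8 ≡ 1, so inverse 8.
N/8 = 1001; 1001 ≡ 1 (mod 8), inverse 1.
x ≡ 2·728·6 + 2·1144·5 + 2·616·8 + 1·1001·1 = 31033.
31033 mod 8008 = 7009.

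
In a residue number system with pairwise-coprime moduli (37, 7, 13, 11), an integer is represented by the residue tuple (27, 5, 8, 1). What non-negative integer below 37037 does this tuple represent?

From x ≡ 27 (mod 37) write x = 27 + 37t. Substituting into x ≡ 5 (mod 7) gives 37t ≡ 6 (mod 7), and since 2⁻¹ ≡ 4 (mod 7), t ≡ 3. Hence x ≡ 27 + 37·3 = 138 (mod 259).
From x ≡ 138 (mod 259) write x = 138 + 259t. Substituting into x ≡ 8 (mod 13) gives 259t ≡ 0 (mod 13), and since 12⁻¹ ≡ 12 (mod 13), t ≡ 0. Hence x ≡ 138 + 259·0 = 138 (mod 3367).
From x ≡ 138 (mod 3367) write x = 138 + 3367t. Substituting into x ≡ 1 (mod 11) gives 3367t ≡ 6 (mod 11), and since 1⁻¹ ≡ 1 (mod 11), t ≡ 6. Hence x ≡ 138 + 3367·6 = 20340 (mod 37037).

20340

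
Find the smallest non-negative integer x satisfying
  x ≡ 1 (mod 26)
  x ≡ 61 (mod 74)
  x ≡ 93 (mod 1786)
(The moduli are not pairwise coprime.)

496601

Combine the congruences pairwise.
gcd(26, 74) = 2 and 2 | (61 − 1), so the pair is consistent; merging gives x ≡ 209 (mod 962), where 962 = lcm(26, 74).
gcd(962, 1786) = 2 and 2 | (93 − 209), so the pair is consistent; merging gives x ≡ 496601 (mod 859066), where 859066 = lcm(962, 1786).
The solution is unique modulo lcm(26, 74, 1786) = 859066.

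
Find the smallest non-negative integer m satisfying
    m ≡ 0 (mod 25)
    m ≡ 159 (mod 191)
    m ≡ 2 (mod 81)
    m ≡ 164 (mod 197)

The moduli are pairwise coprime; N = 25·191·81·197 = 76194675.
N/25 = 3047787; 3047787 ≡ 12 (mod 25); 12·23 ≡ 1, so inverse 23.
N/191 = 398925; 398925 ≡ 117 (mod 191); 117·80 ≡ 1, so inverse 80.
N/81 = 940675; 940675 ≡ 22 (mod 81); 22·70 ≡ 1, so inverse 70.
N/197 = 386775; 386775 ≡ 64 (mod 197); 64·157 ≡ 1, so inverse 157.
m ≡ 0·3047787·23 + 159·398925·80 + 2·940675·70 + 164·386775·157 = 15164703200.
15164703200 mod 76194675 = 1962875.

1962875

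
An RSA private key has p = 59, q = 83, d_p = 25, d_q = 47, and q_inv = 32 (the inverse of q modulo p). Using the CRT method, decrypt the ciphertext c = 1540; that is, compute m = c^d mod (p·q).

m₁ = c^(d_p) mod p: c ≡ 6 (mod 59), and 6^25 mod 59 = 30.
m₂ = c^(d_q) mod q: c ≡ 46 (mod 83), and 46^47 mod 83 = 52.
h = q_inv·(m₁ − m₂) mod p = 32·(30 − 52) mod 59 = 4.
m = m₂ + h·q = 52 + 4·83 = 384.

384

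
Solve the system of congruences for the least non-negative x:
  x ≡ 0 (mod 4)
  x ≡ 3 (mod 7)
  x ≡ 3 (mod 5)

108

The moduli are pairwise coprime; N = 4·7·5 = 140.
N/4 = 35; 35 ≡ 3 (mod 4); 3·3 ≡ 1, so inverse 3.
N/7 = 20; 20 ≡ 6 (mod 7); 6·6 ≡ 1, so inverse 6.
N/5 = 28; 28 ≡ 3 (mod 5); 3·2 ≡ 1, so inverse 2.
x ≡ 0·35·3 + 3·20·6 + 3·28·2 = 528.
528 mod 140 = 108.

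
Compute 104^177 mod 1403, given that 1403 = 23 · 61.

Mod 23: 104 ≡ 12; by Fermat, exponent reduces to 177 mod 22 = 1; 12^1 ≡ 12 (mod 23).
Mod 61: 104 ≡ 43; by Fermat, exponent reduces to 177 mod 60 = 57; 43^57 ≡ 28 (mod 61).
Combine by CRT: x ≡ 12 (mod 23), x ≡ 28 (mod 61) ⇒ x ≡ 150 (mod 1403).

150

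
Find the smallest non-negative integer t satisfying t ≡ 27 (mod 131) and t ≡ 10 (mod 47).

5791

From t ≡ 27 (mod 131) write t = 27 + 131s. Substituting into t ≡ 10 (mod 47) gives 131s ≡ 30 (mod 47), and since 37⁻¹ ≡ 14 (mod 47), s ≡ 44. Hence t ≡ 27 + 131·44 = 5791 (mod 6157).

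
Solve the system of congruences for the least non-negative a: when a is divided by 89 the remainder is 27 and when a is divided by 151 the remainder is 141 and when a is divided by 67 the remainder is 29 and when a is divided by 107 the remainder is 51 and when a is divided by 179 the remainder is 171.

8453201960

The moduli are pairwise coprime; N = 89·151·67·107·179 = 17245610189.
N/89 = 193770901; 193770901 ≡ 12 (mod 89); 12·52 ≡ 1, so inverse 52.
N/151 = 114209339; 114209339 ≡ 36 (mod 151); 36·21 ≡ 1, so inverse 21.
N/67 = 257397167; 257397167 ≡ 51 (mod 67); 51·46 ≡ 1, so inverse 46.
N/107 = 161173927; 161173927 ≡ 41 (mod 107); 41·47 ≡ 1, so inverse 47.
N/179 = 96344191; 96344191 ≡ 126 (mod 179); 126·27 ≡ 1, so inverse 27.
a ≡ 27·193770901·52 + 141·114209339·21 + 29·257397167·46 + 51·161173927·47 + 171·96344191·27 = 1784751051427.
1784751051427 mod 17245610189 = 8453201960.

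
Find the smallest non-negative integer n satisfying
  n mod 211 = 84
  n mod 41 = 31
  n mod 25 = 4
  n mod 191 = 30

24369529

The moduli are pairwise coprime; M = 211·41·25·191 = 41308525.
M/211 = 195775; 195775 ≡ 178 (mod 211); 178·179 ≡ 1, so inverse 179.
M/41 = 1007525; 1007525 ≡ 32 (mod 41); 32·9 ≡ 1, so inverse 9.
M/25 = 1652341; 1652341 ≡ 16 (mod 25); 16·11 ≡ 1, so inverse 11.
M/191 = 216275; 216275 ≡ 63 (mod 191); 63·94 ≡ 1, so inverse 94.
n ≡ 84·195775·179 + 31·1007525·9 + 4·1652341·11 + 30·216275·94 = 3907370879.
3907370879 mod 41308525 = 24369529.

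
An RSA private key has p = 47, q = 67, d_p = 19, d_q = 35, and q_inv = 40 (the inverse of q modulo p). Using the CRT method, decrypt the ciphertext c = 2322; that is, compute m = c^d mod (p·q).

409

m₁ = c^(d_p) mod p: c ≡ 19 (mod 47), and 19^19 mod 47 = 33.
m₂ = c^(d_q) mod q: c ≡ 44 (mod 67), and 44^35 mod 67 = 7.
h = q_inv·(m₁ − m₂) mod p = 40·(33 − 7) mod 47 = 6.
m = m₂ + h·q = 7 + 6·67 = 409.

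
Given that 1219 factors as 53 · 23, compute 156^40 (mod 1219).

Mod 53: 156 ≡ 50; 50^40 ≡ 16 (mod 53).
Mod 23: 156 ≡ 18; by Fermat, exponent reduces to 40 mod 22 = 18; 18^18 ≡ 6 (mod 23).
Combine by CRT: x ≡ 16 (mod 53), x ≡ 6 (mod 23) ⇒ x ≡ 811 (mod 1219).

811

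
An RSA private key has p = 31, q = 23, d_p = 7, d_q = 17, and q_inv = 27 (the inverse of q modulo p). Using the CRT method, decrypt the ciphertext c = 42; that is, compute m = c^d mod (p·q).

m₁ = c^(d_p) mod p: c ≡ 11 (mod 31), and 11^7 mod 31 = 13.
m₂ = c^(d_q) mod q: c ≡ 19 (mod 23), and 19^17 mod 23 = 21.
h = q_inv·(m₁ − m₂) mod p = 27·(13 − 21) mod 31 = 1.
m = m₂ + h·q = 21 + 1·23 = 44.

44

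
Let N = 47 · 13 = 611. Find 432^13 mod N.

Mod 47: 432 ≡ 9; 9^13 ≡ 27 (mod 47).
Mod 13: 432 ≡ 3; by Fermat, exponent reduces to 13 mod 12 = 1; 3^1 ≡ 3 (mod 13).
Combine by CRT: x ≡ 27 (mod 47), x ≡ 3 (mod 13) ⇒ x ≡ 497 (mod 611).

497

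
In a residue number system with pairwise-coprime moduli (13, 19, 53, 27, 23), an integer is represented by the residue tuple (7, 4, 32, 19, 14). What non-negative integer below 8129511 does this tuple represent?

From x ≡ 7 (mod 13) write x = 7 + 13t. Substituting into x ≡ 4 (mod 19) gives 13t ≡ 16 (mod 19), and since 13⁻¹ ≡ 3 (mod 19), t ≡ 10. Hence x ≡ 7 + 13·10 = 137 (mod 247).
From x ≡ 137 (mod 247) write x = 137 + 247t. Substituting into x ≡ 32 (mod 53) gives 247t ≡ 1 (mod 53), and since 35⁻¹ ≡ 50 (mod 53), t ≡ 50. Hence x ≡ 137 + 247·50 = 12487 (mod 13091).
From x ≡ 12487 (mod 13091) write x = 12487 + 13091t. Substituting into x ≡ 19 (mod 27) gives 13091t ≡ 6 (mod 27), and since 23⁻¹ ≡ 20 (mod 27), t ≡ 12. Hence x ≡ 12487 + 13091·12 = 169579 (mod 353457).
From x ≡ 169579 (mod 353457) write x = 169579 + 353457t. Substituting into x ≡ 14 (mod 23) gives 353457t ≡ 14 (mod 23), and since 16⁻¹ ≡ 13 (mod 23), t ≡ 21. Hence x ≡ 169579 + 353457·21 = 7592176 (mod 8129511).

7592176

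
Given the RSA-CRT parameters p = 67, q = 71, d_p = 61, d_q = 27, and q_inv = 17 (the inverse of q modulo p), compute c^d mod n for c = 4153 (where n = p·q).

m₁ = c^(d_p) mod p: c ≡ 66 (mod 67), and 66^61 mod 67 = 66.
m₂ = c^(d_q) mod q: c ≡ 35 (mod 71), and 35^27 mod 71 = 28.
h = q_inv·(m₁ − m₂) mod p = 17·(66 − 28) mod 67 = 43.
m = m₂ + h·q = 28 + 43·71 = 3081.

3081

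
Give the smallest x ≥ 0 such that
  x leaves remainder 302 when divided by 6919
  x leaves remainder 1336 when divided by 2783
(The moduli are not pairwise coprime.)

gcd(6919, 2783) = 11 and 11 | (1336 − 302), so the pair is consistent; merging gives x ≡ 1314912 (mod 1750507), where 1750507 = lcm(6919, 2783).
The solution is unique modulo lcm(6919, 2783) = 1750507.

1314912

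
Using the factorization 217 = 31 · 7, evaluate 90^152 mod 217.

71

Mod 31: 90 ≡ 28; by Fermat, exponent reduces to 152 mod 30 = 2; 28^2 ≡ 9 (mod 31).
Mod 7: 90 ≡ 6; by Fermat, exponent reduces to 152 mod 6 = 2; 6^2 ≡ 1 (mod 7).
Combine by CRT: x ≡ 9 (mod 31), x ≡ 1 (mod 7) ⇒ x ≡ 71 (mod 217).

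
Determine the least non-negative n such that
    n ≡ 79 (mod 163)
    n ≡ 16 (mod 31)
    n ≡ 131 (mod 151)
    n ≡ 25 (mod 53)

The moduli are pairwise coprime; M = 163·31·151·53 = 40439159.
M/163 = 248093; 248093 ≡ 7 (mod 163); 7·70 ≡ 1, so inverse 70.
M/31 = 1304489; 1304489 ≡ 9 (mod 31); 9·7 ≡ 1, so inverse 7.
M/151 = 267809; 267809 ≡ 86 (mod 151); 86·72 ≡ 1, so inverse 72.
M/53 = 763003; 763003 ≡ 15 (mod 53); 15·46 ≡ 1, so inverse 46.
n ≡ 79·248093·70 + 16·1304489·7 + 131·267809·72 + 25·763003·46 = 4921484996.
4921484996 mod 40439159 = 28346757.

28346757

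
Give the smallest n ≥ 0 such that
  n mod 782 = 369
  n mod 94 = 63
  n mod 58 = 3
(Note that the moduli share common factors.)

14445

gcd(782, 94) = 2 and 2 | (63 − 369), so the pair is consistent; merging gives n ≡ 14445 (mod 36754), where 36754 = lcm(782, 94).
gcd(36754, 58) = 2 and 2 | (3 − 14445), so the pair is consistent; merging gives n ≡ 14445 (mod 1065866), where 1065866 = lcm(36754, 58).
The solution is unique modulo lcm(782, 94, 58) = 1065866.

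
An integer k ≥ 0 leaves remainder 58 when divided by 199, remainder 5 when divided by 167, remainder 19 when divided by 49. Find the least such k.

202242

Combine the congruences pairwise.
From k ≡ 58 (mod 199) write k = 58 + 199t. Substituting into k ≡ 5 (mod 167) gives 199t ≡ 114 (mod 167), and since 32⁻¹ ≡ 47 (mod 167), t ≡ 14. Hence k ≡ 58 + 199·14 = 2844 (mod 33233).
From k ≡ 2844 (mod 33233) write k = 2844 + 33233t. Substituting into k ≡ 19 (mod 49) gives 33233t ≡ 17 (mod 49), and since 11⁻¹ ≡ 9 (mod 49), t ≡ 6. Hence k ≡ 2844 + 33233·6 = 202242 (mod 1628417).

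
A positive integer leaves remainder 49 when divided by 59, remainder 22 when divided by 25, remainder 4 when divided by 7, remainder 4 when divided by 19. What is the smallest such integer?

16097

The moduli are pairwise coprime; N = 59·25·7·19 = 196175.
N/59 = 3325; 3325 ≡ 21 (mod 59); 21·45 ≡ 1, so inverse 45.
N/25 = 7847; 7847 ≡ 22 (mod 25); 22·8 ≡ 1, so inverse 8.
N/7 = 28025; 28025 ≡ 4 (mod 7); 4·2 ≡ 1, so inverse 2.
N/19 = 10325; 10325 ≡ 8 (mod 19); 8·12 ≡ 1, so inverse 12.
x ≡ 49·3325·45 + 22·7847·8 + 4·28025·2 + 4·10325·12 = 9432497.
9432497 mod 196175 = 16097.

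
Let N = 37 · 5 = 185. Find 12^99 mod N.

38

Mod 37: 12 ≡ 12; by Fermat, exponent reduces to 99 mod 36 = 27; 12^27 ≡ 1 (mod 37).
Mod 5: 12 ≡ 2; by Fermat, exponent reduces to 99 mod 4 = 3; 2^3 ≡ 3 (mod 5).
Combine by CRT: x ≡ 1 (mod 37), x ≡ 3 (mod 5) ⇒ x ≡ 38 (mod 185).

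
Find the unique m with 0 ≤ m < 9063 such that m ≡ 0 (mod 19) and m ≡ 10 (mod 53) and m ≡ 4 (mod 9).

The moduli are pairwise coprime; N = 19·53·9 = 9063.
N/19 = 477; 477 ≡ 2 (mod 19); 2·10 ≡ 1, so inverse 10.
N/53 = 171; 171 ≡ 12 (mod 53); 12·31 ≡ 1, so inverse 31.
N/9 = 1007; 1007 ≡ 8 (mod 9); 8·8 ≡ 1, so inverse 8.
m ≡ 0·477·10 + 10·171·31 + 4·1007·8 = 85234.
85234 mod 9063 = 3667.

3667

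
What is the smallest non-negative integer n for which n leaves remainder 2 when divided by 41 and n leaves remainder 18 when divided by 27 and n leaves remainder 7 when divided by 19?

From n ≡ 2 (mod 41) write n = 2 + 41t. Substituting into n ≡ 18 (mod 27) gives 41t ≡ 16 (mod 27), and since 14⁻¹ ≡ 2 (mod 27), t ≡ 5. Hence n ≡ 2 + 41·5 = 207 (mod 1107).
From n ≡ 207 (mod 1107) write n = 207 + 1107t. Substituting into n ≡ 7 (mod 19) gives 1107t ≡ 9 (mod 19), and since 5⁻¹ ≡ 4 (mod 19), t ≡ 17. Hence n ≡ 207 + 1107·17 = 19026 (mod 21033).

19026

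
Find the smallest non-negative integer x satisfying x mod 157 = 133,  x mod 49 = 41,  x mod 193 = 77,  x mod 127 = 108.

From x ≡ 133 (mod 157) write x = 133 + 157t. Substituting into x ≡ 41 (mod 49) gives 157t ≡ 6 (mod 49), and since 10⁻¹ ≡ 5 (mod 49), t ≡ 30. Hence x ≡ 133 + 157·30 = 4843 (mod 7693).
From x ≡ 4843 (mod 7693) write x = 4843 + 7693t. Substituting into x ≡ 77 (mod 193) gives 7693t ≡ 59 (mod 193), and since 166⁻¹ ≡ 50 (mod 193), t ≡ 55. Hence x ≡ 4843 + 7693·55 = 427958 (mod 1484749).
From x ≡ 427958 (mod 1484749) write x = 427958 + 1484749t. Substituting into x ≡ 108 (mod 127) gives 1484749t ≡ 13 (mod 127), and since 119⁻¹ ≡ 111 (mod 127), t ≡ 46. Hence x ≡ 427958 + 1484749·46 = 68726412 (mod 188563123).

68726412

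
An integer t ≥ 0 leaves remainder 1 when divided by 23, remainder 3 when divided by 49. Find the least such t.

346

From t ≡ 1 (mod 23) write t = 1 + 23s. Substituting into t ≡ 3 (mod 49) gives 23s ≡ 2 (mod 49), and since 23⁻¹ ≡ 32 (mod 49), s ≡ 15. Hence t ≡ 1 + 23·15 = 346 (mod 1127).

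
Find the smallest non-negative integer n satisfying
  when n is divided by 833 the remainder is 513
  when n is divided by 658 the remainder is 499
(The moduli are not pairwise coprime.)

gcd(833, 658) = 7 and 7 | (499 − 513), so the pair is consistent; merging gives n ≡ 25503 (mod 78302), where 78302 = lcm(833, 658).
The solution is unique modulo lcm(833, 658) = 78302.

25503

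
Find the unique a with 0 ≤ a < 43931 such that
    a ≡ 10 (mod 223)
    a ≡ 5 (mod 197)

From a ≡ 10 (mod 223) write a = 10 + 223t. Substituting into a ≡ 5 (mod 197) gives 223t ≡ 192 (mod 197), and since 26⁻¹ ≡ 144 (mod 197), t ≡ 68. Hence a ≡ 10 + 223·68 = 15174 (mod 43931).

15174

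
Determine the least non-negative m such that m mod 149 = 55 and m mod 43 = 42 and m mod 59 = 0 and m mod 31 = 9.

The moduli are pairwise coprime; N = 149·43·59·31 = 11718403.
N/149 = 78647; 78647 ≡ 124 (mod 149); 124·143 ≡ 1, so inverse 143.
N/43 = 272521; 272521 ≡ 30 (mod 43); 30·33 ≡ 1, so inverse 33.
N/59 = 198617; 198617 ≡ 23 (mod 59); 23·18 ≡ 1, so inverse 18.
N/31 = 378013; 378013 ≡ 30 (mod 31); 30·30 ≡ 1, so inverse 30.
m ≡ 55·78647·143 + 42·272521·33 + 0·198617·18 + 9·378013·30 = 1098336271.
1098336271 mod 11718403 = 8524792.

8524792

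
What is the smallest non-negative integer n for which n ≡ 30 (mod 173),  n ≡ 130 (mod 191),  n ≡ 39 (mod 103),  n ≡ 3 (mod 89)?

Combine the congruences pairwise.
From n ≡ 30 (mod 173) write n = 30 + 173t. Substituting into n ≡ 130 (mod 191) gives 173t ≡ 100 (mod 191), and since 173⁻¹ ≡ 53 (mod 191), t ≡ 143. Hence n ≡ 30 + 173·143 = 24769 (mod 33043).
From n ≡ 24769 (mod 33043) write n = 24769 + 33043t. Substituting into n ≡ 39 (mod 103) gives 33043t ≡ 93 (mod 103), and since 83⁻¹ ≡ 36 (mod 103), t ≡ 52. Hence n ≡ 24769 + 33043·52 = 1743005 (mod 3403429).
From n ≡ 1743005 (mod 3403429) write n = 1743005 + 3403429t. Substituting into n ≡ 3 (mod 89) gives 3403429t ≡ 63 (mod 89), and since 69⁻¹ ≡ 40 (mod 89), t ≡ 28. Hence n ≡ 1743005 + 3403429·28 = 97039017 (mod 302905181).

97039017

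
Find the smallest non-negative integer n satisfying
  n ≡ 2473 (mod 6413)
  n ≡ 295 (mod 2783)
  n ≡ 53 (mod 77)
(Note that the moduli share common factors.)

Combine the congruences pairwise.
gcd(6413, 2783) = 121 and 121 | (295 − 2473), so the pair is consistent; merging gives n ≡ 28125 (mod 147499), where 147499 = lcm(6413, 2783).
gcd(147499, 77) = 11 and 11 | (53 − 28125), so the pair is consistent; merging gives n ≡ 913119 (mod 1032493), where 1032493 = lcm(147499, 77).
The solution is unique modulo lcm(6413, 2783, 77) = 1032493.

913119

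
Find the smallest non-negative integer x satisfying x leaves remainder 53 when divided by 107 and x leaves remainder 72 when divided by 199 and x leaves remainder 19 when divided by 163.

1296358

The moduli are pairwise coprime; N = 107·199·163 = 3470759.
N/107 = 32437; 32437 ≡ 16 (mod 107); 16·87 ≡ 1, so inverse 87.
N/199 = 17441; 17441 ≡ 128 (mod 199); 128·14 ≡ 1, so inverse 14.
N/163 = 21293; 21293 ≡ 103 (mod 163); 103·19 ≡ 1, so inverse 19.
x ≡ 53·32437·87 + 72·17441·14 + 19·21293·19 = 174834308.
174834308 mod 3470759 = 1296358.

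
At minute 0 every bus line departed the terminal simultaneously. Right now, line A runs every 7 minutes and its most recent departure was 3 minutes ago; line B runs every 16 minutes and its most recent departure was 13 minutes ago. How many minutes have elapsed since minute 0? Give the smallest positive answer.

From t ≡ 3 (mod 7) write t = 3 + 7s. Substituting into t ≡ 13 (mod 16) gives 7s ≡ 10 (mod 16), and since 7⁻¹ ≡ 7 (mod 16), s ≡ 6. Hence t ≡ 3 + 7·6 = 45 (mod 112).

45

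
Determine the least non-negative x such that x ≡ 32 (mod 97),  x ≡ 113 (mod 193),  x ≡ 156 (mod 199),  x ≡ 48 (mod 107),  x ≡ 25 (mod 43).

13713915807

The moduli are pairwise coprime; N = 97·193·199·107·43 = 17140928879.
N/97 = 176710607; 176710607 ≡ 81 (mod 97); 81·6 ≡ 1, so inverse 6.
N/193 = 88813103; 88813103 ≡ 100 (mod 193); 100·83 ≡ 1, so inverse 83.
N/199 = 86135321; 86135321 ≡ 161 (mod 199); 161·89 ≡ 1, so inverse 89.
N/107 = 160195597; 160195597 ≡ 12 (mod 107); 12·9 ≡ 1, so inverse 9.
N/43 = 398626253; 398626253 ≡ 42 (mod 43); 42·42 ≡ 1, so inverse 42.
x ≡ 32·176710607·6 + 113·88813103·83 + 156·86135321·89 + 48·160195597·9 + 25·398626253·42 = 2550571389899.
2550571389899 mod 17140928879 = 13713915807.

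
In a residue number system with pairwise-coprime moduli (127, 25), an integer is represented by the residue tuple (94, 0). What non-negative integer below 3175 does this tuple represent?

475

Combine the congruences pairwise.
From x ≡ 94 (mod 127) write x = 94 + 127t. Substituting into x ≡ 0 (mod 25) gives 127t ≡ 6 (mod 25), and since 2⁻¹ ≡ 13 (mod 25), t ≡ 3. Hence x ≡ 94 + 127·3 = 475 (mod 3175).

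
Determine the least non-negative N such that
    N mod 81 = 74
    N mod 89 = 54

From N ≡ 74 (mod 81) write N = 74 + 81t. Substituting into N ≡ 54 (mod 89) gives 81t ≡ 69 (mod 89), and since 81⁻¹ ≡ 11 (mod 89), t ≡ 47. Hence N ≡ 74 + 81·47 = 3881 (mod 7209).

3881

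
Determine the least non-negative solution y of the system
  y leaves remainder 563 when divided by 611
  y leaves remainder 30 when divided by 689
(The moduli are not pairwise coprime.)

gcd(611, 689) = 13 and 13 | (30 − 563), so the pair is consistent; merging gives y ≡ 31724 (mod 32383), where 32383 = lcm(611, 689).
The solution is unique modulo lcm(611, 689) = 32383.

31724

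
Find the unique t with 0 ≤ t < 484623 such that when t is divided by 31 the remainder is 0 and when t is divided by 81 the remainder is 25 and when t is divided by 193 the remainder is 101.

The moduli are pairwise coprime; N = 31·81·193 = 484623.
N/31 = 15633; 15633 ≡ 9 (mod 31); 9·7 ≡ 1, so inverse 7.
N/81 = 5983; 5983 ≡ 70 (mod 81); 70·22 ≡ 1, so inverse 22.
N/193 = 2511; 2511 ≡ 2 (mod 193); 2·97 ≡ 1, so inverse 97.
t ≡ 0·15633·7 + 25·5983·22 + 101·2511·97 = 27890917.
27890917 mod 484623 = 267406.

267406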